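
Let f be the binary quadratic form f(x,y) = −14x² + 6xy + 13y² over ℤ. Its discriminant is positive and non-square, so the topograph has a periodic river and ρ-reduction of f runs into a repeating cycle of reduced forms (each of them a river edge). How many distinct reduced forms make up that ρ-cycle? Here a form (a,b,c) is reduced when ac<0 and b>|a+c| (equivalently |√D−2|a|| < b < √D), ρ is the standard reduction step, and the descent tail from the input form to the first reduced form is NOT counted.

D = 764, ⌊√D⌋ = 27
river: ρ → (13,20,-7)
river: ρ → (-7,22,10)
river: ρ → (10,18,-11)
river: ρ → (-11,26,2)
river: ρ → (2,26,-11)
river: ρ → (-11,18,10)
river: ρ → (10,22,-7)
river: ρ → (-7,20,13)
river: ρ → (13,6,-14)
river: ρ → (-14,22,5)
river: ρ → (5,18,-22)
river: ρ → (-22,26,1)
river: ρ → (1,26,-22)
river: ρ → (-22,18,5)
river: ρ → (5,22,-14)
river: ρ → (-14,6,13)
ρ-cycle length = 16 (tail of 0 descent steps not counted)

16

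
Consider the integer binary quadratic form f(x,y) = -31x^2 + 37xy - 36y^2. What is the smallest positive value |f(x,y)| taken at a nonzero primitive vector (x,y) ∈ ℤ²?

translate: b→25 (≡-37 mod 62), so (31,-37,36)→(31,25,30)
flip: (31,25,30)→(30,-25,31)
reduced (well bottom): (30,-25,31) with a≤c, −a<b≤a
well minimum |f| = |-30| = 30 (negative-definite)

30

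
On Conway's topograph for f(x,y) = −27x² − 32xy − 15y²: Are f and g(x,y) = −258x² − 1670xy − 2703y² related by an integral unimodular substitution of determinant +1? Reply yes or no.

D₁ = -596, D₂ = -596
f is negative-definite; reduce −f:
−f: translate: b→-22 (≡32 mod 54), so (27,32,15)→(27,-22,10)
−f: flip: (27,-22,10)→(10,22,27)
−f: translate: b→2 (≡22 mod 20), so (10,22,27)→(10,2,15)
−f: reduced (well bottom): (10,2,15) with a≤c, −a<b≤a
flip sign back: reduced form of f is (-10,-2,-15)
g is negative-definite; reduce −g:
−g: translate: b→122 (≡1670 mod 516), so (258,1670,2703)→(258,122,15)
−g: flip: (258,122,15)→(15,-122,258)
−g: translate: b→-2 (≡-122 mod 30), so (15,-122,258)→(15,-2,10)
−g: flip: (15,-2,10)→(10,2,15)
−g: reduced (well bottom): (10,2,15) with a≤c, −a<b≤a
flip sign back: reduced form of g is (-10,-2,-15)
reduced forms (-10, -2, -15) vs (-10, -2, -15) ⇒ equivalent

yes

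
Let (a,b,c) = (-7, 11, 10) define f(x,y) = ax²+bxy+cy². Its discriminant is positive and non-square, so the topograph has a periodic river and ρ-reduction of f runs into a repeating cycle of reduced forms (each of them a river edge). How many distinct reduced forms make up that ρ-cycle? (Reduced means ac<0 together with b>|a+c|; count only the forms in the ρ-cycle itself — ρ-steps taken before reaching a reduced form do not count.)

D = 401, ⌊√D⌋ = 20
river: ρ → (10,9,-8)
river: ρ → (-8,7,11)
river: ρ → (11,15,-4)
river: ρ → (-4,17,7)
river: ρ → (7,11,-10)
river: ρ → (-10,9,8)
river: ρ → (8,7,-11)
river: ρ → (-11,15,4)
river: ρ → (4,17,-7)
river: ρ → (-7,11,10)
ρ-cycle length = 10 (tail of 0 descent steps not counted)

10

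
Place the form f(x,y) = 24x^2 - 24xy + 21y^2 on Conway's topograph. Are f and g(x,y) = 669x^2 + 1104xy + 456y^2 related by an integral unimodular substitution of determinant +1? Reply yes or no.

D₁ = -1440, D₂ = -1440
f: translate: b→24 (≡-24 mod 48), so (24,-24,21)→(24,24,21)
f: flip: (24,24,21)→(21,-24,24)
f: translate: b→18 (≡-24 mod 42), so (21,-24,24)→(21,18,21)
f: reduced (well bottom): (21,18,21) with a≤c, −a<b≤a
g: translate: b→-234 (≡1104 mod 1338), so (669,1104,456)→(669,-234,21)
g: flip: (669,-234,21)→(21,234,669)
g: translate: b→-18 (≡234 mod 42), so (21,234,669)→(21,-18,21)
g: flip: (21,-18,21)→(21,18,21)
g: reduced (well bottom): (21,18,21) with a≤c, −a<b≤a
reduced forms (21, 18, 21) vs (21, 18, 21) ⇒ equivalent

yes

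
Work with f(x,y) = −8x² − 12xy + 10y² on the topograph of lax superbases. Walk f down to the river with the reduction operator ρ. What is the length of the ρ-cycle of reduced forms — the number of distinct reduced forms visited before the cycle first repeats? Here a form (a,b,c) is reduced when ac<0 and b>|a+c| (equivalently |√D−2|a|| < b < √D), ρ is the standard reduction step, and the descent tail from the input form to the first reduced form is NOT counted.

D = 464, ⌊√D⌋ = 21
descent: ρ → (10,12,-8)  [lands on river]
river: ρ → (-8,20,2)
river: ρ → (2,20,-8)
river: ρ → (-8,12,10)
river: ρ → (10,8,-10)
river: ρ → (-10,12,8)
river: ρ → (8,20,-2)
river: ρ → (-2,20,8)
river: ρ → (8,12,-10)
river: ρ → (-10,8,10)
ρ-cycle length = 10 (tail of 1 descent step not counted)

10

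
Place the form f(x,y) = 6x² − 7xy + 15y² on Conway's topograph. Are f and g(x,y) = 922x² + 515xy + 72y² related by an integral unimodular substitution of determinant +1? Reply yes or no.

D₁ = -311, D₂ = -311
f: translate: b→5 (≡-7 mod 12), so (6,-7,15)→(6,5,14)
f: reduced (well bottom): (6,5,14) with a≤c, −a<b≤a
g: flip: (922,515,72)→(72,-515,922)
g: translate: b→61 (≡-515 mod 144), so (72,-515,922)→(72,61,14)
g: flip: (72,61,14)→(14,-61,72)
g: translate: b→-5 (≡-61 mod 28), so (14,-61,72)→(14,-5,6)
g: flip: (14,-5,6)→(6,5,14)
g: reduced (well bottom): (6,5,14) with a≤c, −a<b≤a
reduced forms (6, 5, 14) vs (6, 5, 14) ⇒ equivalent

yes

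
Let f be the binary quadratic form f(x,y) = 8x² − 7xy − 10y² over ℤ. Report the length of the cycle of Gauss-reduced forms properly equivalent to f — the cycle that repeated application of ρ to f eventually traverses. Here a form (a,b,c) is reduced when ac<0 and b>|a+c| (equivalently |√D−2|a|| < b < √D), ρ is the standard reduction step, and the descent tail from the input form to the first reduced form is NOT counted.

D = 369, ⌊√D⌋ = 19
descent: ρ → (-10,7,8)  [lands on river]
river: ρ → (8,9,-9)
river: ρ → (-9,9,8)
river: ρ → (8,7,-10)
river: ρ → (-10,13,5)
river: ρ → (5,17,-4)
river: ρ → (-4,15,9)
river: ρ → (9,3,-10)
river: ρ → (-10,17,2)
river: ρ → (2,19,-1)
river: ρ → (-1,19,2)
river: ρ → (2,17,-10)
river: ρ → (-10,3,9)
river: ρ → (9,15,-4)
river: ρ → (-4,17,5)
river: ρ → (5,13,-10)
ρ-cycle length = 16 (tail of 1 descent step not counted)

16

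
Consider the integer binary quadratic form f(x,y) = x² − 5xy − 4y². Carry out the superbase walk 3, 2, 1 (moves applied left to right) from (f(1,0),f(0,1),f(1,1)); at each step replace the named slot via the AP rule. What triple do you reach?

start (1,-4,-8) = (f(1,0),f(0,1),f(1,1))
replace slot 3: 2·(1+(-4)) − (-8) = 2 → (1,-4,2)
replace slot 2: 2·(1+2) − (-4) = 10 → (1,10,2)
replace slot 1: 2·(10+2) − 1 = 23 → (23,10,2)

23,10,2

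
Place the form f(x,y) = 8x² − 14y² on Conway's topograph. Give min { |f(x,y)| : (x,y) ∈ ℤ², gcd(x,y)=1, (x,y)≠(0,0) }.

descent: ρ → (-14,0,8)
descent: ρ → (8,16,-6)  [lands on river]
river: ρ → (-6,20,2)
river: ρ → (2,20,-6)
river: ρ → (-6,16,8)
closes: descent 2, river 4
min |a| on river = 2

2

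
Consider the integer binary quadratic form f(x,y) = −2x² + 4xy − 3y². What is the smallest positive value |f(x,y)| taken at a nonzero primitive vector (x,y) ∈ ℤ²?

translate: b→0 (≡-4 mod 4), so (2,-4,3)→(2,0,1)
flip: (2,0,1)→(1,0,2)
reduced (well bottom): (1,0,2) with a≤c, −a<b≤a
well minimum |f| = |-1| = 1 (negative-definite)

1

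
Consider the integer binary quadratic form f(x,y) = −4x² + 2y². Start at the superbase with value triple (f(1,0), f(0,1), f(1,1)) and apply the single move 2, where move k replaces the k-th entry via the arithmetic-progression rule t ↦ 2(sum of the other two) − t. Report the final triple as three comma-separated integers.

start (-4,2,-2) = (f(1,0),f(0,1),f(1,1))
replace slot 2: 2·((-4)+(-2)) − 2 = -14 → (-4,-14,-2)

-4,-14,-2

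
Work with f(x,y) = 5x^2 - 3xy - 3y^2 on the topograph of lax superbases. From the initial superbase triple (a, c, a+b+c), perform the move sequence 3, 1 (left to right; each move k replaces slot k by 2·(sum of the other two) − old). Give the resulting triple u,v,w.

start (5,-3,-1) = (f(1,0),f(0,1),f(1,1))
replace slot 3: 2·(5+(-3)) − (-1) = 5 → (5,-3,5)
replace slot 1: 2·((-3)+5) − 5 = -1 → (-1,-3,5)

-1,-3,5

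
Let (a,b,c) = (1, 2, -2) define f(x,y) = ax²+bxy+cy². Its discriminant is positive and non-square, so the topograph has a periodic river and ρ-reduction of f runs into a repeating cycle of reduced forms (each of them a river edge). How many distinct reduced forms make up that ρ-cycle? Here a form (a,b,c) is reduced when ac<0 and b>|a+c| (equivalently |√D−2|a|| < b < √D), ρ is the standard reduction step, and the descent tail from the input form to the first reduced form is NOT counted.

D = 12, ⌊√D⌋ = 3
river: ρ → (-2,2,1)
river: ρ → (1,2,-2)
ρ-cycle length = 2 (tail of 0 descent steps not counted)

2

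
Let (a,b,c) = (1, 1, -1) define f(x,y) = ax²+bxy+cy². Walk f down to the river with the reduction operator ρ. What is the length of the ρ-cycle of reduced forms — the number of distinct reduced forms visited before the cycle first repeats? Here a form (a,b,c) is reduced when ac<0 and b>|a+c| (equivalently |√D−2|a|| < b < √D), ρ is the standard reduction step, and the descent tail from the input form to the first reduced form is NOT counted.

D = 5, ⌊√D⌋ = 2
river: ρ → (-1,1,1)
river: ρ → (1,1,-1)
ρ-cycle length = 2 (tail of 0 descent steps not counted)

2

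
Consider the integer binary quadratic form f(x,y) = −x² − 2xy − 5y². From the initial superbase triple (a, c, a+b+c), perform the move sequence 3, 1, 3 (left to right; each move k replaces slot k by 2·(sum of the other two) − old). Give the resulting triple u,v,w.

start (-1,-5,-8) = (f(1,0),f(0,1),f(1,1))
replace slot 3: 2·((-1)+(-5)) − (-8) = -4 → (-1,-5,-4)
replace slot 1: 2·((-5)+(-4)) − (-1) = -17 → (-17,-5,-4)
replace slot 3: 2·((-17)+(-5)) − (-4) = -40 → (-17,-5,-40)

-17,-5,-40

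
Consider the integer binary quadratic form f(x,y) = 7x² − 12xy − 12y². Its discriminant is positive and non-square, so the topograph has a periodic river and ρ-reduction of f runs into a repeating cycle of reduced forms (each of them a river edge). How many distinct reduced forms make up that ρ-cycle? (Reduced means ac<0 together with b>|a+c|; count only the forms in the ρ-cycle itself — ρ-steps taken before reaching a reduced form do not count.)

D = 480, ⌊√D⌋ = 21
descent: ρ → (-12,12,7)  [lands on river]
river: ρ → (7,16,-8)
river: ρ → (-8,16,7)
river: ρ → (7,12,-12)
ρ-cycle length = 4 (tail of 1 descent step not counted)

4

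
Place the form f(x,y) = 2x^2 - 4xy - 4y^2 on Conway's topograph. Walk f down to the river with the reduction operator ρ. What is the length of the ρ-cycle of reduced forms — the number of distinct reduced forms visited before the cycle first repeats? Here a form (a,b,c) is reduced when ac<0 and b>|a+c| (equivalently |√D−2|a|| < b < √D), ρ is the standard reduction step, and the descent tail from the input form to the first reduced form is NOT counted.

D = 48, ⌊√D⌋ = 6
descent: ρ → (-4,4,2)  [lands on river]
river: ρ → (2,4,-4)
ρ-cycle length = 2 (tail of 1 descent step not counted)

2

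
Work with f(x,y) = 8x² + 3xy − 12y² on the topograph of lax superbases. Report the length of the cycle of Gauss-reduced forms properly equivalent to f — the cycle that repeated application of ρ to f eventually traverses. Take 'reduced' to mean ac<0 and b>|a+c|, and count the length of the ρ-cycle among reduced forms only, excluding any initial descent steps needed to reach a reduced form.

D = 393, ⌊√D⌋ = 19
descent: ρ → (-12,-3,8)
descent: ρ → (8,19,-1)  [lands on river]
river: ρ → (-1,19,8)
river: ρ → (8,13,-7)
river: ρ → (-7,15,6)
river: ρ → (6,9,-13)
river: ρ → (-13,17,2)
river: ρ → (2,19,-4)
river: ρ → (-4,13,14)
river: ρ → (14,15,-3)
river: ρ → (-3,15,14)
river: ρ → (14,13,-4)
river: ρ → (-4,19,2)
river: ρ → (2,17,-13)
river: ρ → (-13,9,6)
river: ρ → (6,15,-7)
river: ρ → (-7,13,8)
ρ-cycle length = 16 (tail of 2 descent steps not counted)

16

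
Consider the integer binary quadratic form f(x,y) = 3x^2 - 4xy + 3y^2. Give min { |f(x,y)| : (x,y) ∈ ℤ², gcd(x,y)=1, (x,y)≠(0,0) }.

translate: b→2 (≡-4 mod 6), so (3,-4,3)→(3,2,2)
flip: (3,2,2)→(2,-2,3)
translate: b→2 (≡-2 mod 4), so (2,-2,3)→(2,2,3)
reduced (well bottom): (2,2,3) with a≤c, −a<b≤a
well minimum = a = 2

2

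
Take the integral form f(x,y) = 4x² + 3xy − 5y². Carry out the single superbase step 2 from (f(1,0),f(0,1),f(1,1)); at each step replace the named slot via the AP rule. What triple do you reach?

start (4,-5,2) = (f(1,0),f(0,1),f(1,1))
replace slot 2: 2·(4+2) − (-5) = 17 → (4,17,2)

4,17,2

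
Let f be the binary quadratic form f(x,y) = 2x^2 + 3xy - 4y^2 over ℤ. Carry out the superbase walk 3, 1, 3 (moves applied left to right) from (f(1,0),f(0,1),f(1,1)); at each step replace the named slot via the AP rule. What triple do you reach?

start (2,-4,1) = (f(1,0),f(0,1),f(1,1))
replace slot 3: 2·(2+(-4)) − 1 = -5 → (2,-4,-5)
replace slot 1: 2·((-4)+(-5)) − 2 = -20 → (-20,-4,-5)
replace slot 3: 2·((-20)+(-4)) − (-5) = -43 → (-20,-4,-43)

-20,-4,-43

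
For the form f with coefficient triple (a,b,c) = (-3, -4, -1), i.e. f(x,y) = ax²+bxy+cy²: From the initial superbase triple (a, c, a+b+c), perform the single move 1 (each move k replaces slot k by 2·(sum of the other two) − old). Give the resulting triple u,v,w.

start (-3,-1,-8) = (f(1,0),f(0,1),f(1,1))
replace slot 1: 2·((-1)+(-8)) − (-3) = -15 → (-15,-1,-8)

-15,-1,-8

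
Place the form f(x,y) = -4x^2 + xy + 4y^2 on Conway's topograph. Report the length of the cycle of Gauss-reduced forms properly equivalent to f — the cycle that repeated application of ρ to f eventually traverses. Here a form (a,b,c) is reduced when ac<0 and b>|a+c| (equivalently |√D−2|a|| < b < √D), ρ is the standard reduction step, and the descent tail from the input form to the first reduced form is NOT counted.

D = 65, ⌊√D⌋ = 8
river: ρ → (4,7,-1)
river: ρ → (-1,7,4)
river: ρ → (4,1,-4)
river: ρ → (-4,7,1)
river: ρ → (1,7,-4)
river: ρ → (-4,1,4)
ρ-cycle length = 6 (tail of 0 descent steps not counted)

6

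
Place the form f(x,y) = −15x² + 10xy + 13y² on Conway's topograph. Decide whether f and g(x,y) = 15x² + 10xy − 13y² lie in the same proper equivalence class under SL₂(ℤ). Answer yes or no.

D₁ = 880, D₂ = 880
river cycle of f (length 6): (13, 16, -12), (-12, 8, 17), (17, 26, -3), (-3, 28, 8), (8, 20, -15), (-15, 10, 13)
river cycle of g (length 6): (-13, 16, 12), (12, 8, -17), (-17, 26, 3), (3, 28, -8), (-8, 20, 15), (15, 10, -13)
cycles differ ⇒ inequivalent

no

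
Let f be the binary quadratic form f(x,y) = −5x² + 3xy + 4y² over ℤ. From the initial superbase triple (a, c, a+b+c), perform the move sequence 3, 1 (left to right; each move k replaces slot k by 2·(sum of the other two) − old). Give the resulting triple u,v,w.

start (-5,4,2) = (f(1,0),f(0,1),f(1,1))
replace slot 3: 2·((-5)+4) − 2 = -4 → (-5,4,-4)
replace slot 1: 2·(4+(-4)) − (-5) = 5 → (5,4,-4)

5,4,-4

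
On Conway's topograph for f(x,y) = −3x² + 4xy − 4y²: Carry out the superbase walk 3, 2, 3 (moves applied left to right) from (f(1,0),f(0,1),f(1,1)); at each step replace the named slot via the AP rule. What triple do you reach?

start (-3,-4,-3) = (f(1,0),f(0,1),f(1,1))
replace slot 3: 2·((-3)+(-4)) − (-3) = -11 → (-3,-4,-11)
replace slot 2: 2·((-3)+(-11)) − (-4) = -24 → (-3,-24,-11)
replace slot 3: 2·((-3)+(-24)) − (-11) = -43 → (-3,-24,-43)

-3,-24,-43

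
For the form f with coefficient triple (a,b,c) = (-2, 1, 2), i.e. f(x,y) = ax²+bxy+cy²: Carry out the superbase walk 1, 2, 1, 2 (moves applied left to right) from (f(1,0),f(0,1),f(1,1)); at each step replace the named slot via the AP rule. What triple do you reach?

start (-2,2,1) = (f(1,0),f(0,1),f(1,1))
replace slot 1: 2·(2+1) − (-2) = 8 → (8,2,1)
replace slot 2: 2·(8+1) − 2 = 16 → (8,16,1)
replace slot 1: 2·(16+1) − 8 = 26 → (26,16,1)
replace slot 2: 2·(26+1) − 16 = 38 → (26,38,1)

26,38,1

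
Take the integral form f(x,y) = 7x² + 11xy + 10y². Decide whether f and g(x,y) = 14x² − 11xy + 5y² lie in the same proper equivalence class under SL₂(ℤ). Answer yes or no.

D₁ = -159, D₂ = -159
f: translate: b→-3 (≡11 mod 14), so (7,11,10)→(7,-3,6)
f: flip: (7,-3,6)→(6,3,7)
f: reduced (well bottom): (6,3,7) with a≤c, −a<b≤a
g: flip: (14,-11,5)→(5,11,14)
g: translate: b→1 (≡11 mod 10), so (5,11,14)→(5,1,8)
g: reduced (well bottom): (5,1,8) with a≤c, −a<b≤a
reduced forms (6, 3, 7) vs (5, 1, 8) ⇒ inequivalent

no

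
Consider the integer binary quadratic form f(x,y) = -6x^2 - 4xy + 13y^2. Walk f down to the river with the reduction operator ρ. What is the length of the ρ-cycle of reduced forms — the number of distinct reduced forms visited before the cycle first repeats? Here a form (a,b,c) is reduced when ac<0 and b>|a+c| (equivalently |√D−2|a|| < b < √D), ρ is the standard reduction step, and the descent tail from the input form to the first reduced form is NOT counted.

D = 328, ⌊√D⌋ = 18
descent: ρ → (13,4,-6)
descent: ρ → (-6,8,11)  [lands on river]
river: ρ → (11,14,-3)
river: ρ → (-3,16,6)
river: ρ → (6,8,-11)
river: ρ → (-11,14,3)
river: ρ → (3,16,-6)
ρ-cycle length = 6 (tail of 2 descent steps not counted)

6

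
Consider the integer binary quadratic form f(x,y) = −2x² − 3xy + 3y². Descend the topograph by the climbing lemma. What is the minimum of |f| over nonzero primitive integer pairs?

descent: ρ → (3,3,-2)  [lands on river]
river: ρ → (-2,5,1)
river: ρ → (1,5,-2)
river: ρ → (-2,3,3)
closes: descent 1, river 4
min |a| on river = 1

1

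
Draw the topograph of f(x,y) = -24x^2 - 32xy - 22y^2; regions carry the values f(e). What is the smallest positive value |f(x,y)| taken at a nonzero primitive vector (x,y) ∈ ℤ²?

translate: b→-16 (≡32 mod 48), so (24,32,22)→(24,-16,14)
flip: (24,-16,14)→(14,16,24)
translate: b→-12 (≡16 mod 28), so (14,16,24)→(14,-12,22)
reduced (well bottom): (14,-12,22) with a≤c, −a<b≤a
well minimum |f| = |-14| = 14 (negative-definite)

14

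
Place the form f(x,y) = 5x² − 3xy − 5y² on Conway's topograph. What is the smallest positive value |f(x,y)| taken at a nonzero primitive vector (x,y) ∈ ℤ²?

descent: ρ → (-5,3,5)  [lands on river]
river: ρ → (5,7,-3)
river: ρ → (-3,5,7)
river: ρ → (7,9,-1)
river: ρ → (-1,9,7)
river: ρ → (7,5,-3)
river: ρ → (-3,7,5)
river: ρ → (5,3,-5)
river: ρ → (-5,7,3)
river: ρ → (3,5,-7)
river: ρ → (-7,9,1)
river: ρ → (1,9,-7)
river: ρ → (-7,5,3)
river: ρ → (3,7,-5)
closes: descent 1, river 14
min |a| on river = 1

1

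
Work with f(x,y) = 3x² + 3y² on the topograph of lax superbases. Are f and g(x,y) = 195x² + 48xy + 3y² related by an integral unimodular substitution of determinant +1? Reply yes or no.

D₁ = -36, D₂ = -36
f: reduced (well bottom): (3,0,3) with a≤c, −a<b≤a
g: flip: (195,48,3)→(3,-48,195)
g: translate: b→0 (≡-48 mod 6), so (3,-48,195)→(3,0,3)
g: reduced (well bottom): (3,0,3) with a≤c, −a<b≤a
reduced forms (3, 0, 3) vs (3, 0, 3) ⇒ equivalent

yes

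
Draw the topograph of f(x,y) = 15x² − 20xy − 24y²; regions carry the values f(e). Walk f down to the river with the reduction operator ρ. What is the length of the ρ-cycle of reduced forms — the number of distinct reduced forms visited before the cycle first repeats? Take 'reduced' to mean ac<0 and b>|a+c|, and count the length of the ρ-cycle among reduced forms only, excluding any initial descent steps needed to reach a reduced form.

D = 1840, ⌊√D⌋ = 42
descent: ρ → (-24,20,15)  [lands on river]
river: ρ → (15,40,-4)
river: ρ → (-4,40,15)
river: ρ → (15,20,-24)
river: ρ → (-24,28,11)
river: ρ → (11,38,-9)
river: ρ → (-9,34,19)
river: ρ → (19,42,-1)
river: ρ → (-1,42,19)
river: ρ → (19,34,-9)
river: ρ → (-9,38,11)
river: ρ → (11,28,-24)
ρ-cycle length = 12 (tail of 1 descent step not counted)

12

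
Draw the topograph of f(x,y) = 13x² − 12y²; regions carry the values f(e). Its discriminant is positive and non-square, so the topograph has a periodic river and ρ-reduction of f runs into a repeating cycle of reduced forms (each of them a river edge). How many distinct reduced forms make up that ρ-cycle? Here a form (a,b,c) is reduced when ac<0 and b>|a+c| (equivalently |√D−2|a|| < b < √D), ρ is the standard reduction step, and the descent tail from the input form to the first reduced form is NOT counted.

D = 624, ⌊√D⌋ = 24
descent: ρ → (-12,24,1)  [lands on river]
river: ρ → (1,24,-12)
ρ-cycle length = 2 (tail of 1 descent step not counted)

2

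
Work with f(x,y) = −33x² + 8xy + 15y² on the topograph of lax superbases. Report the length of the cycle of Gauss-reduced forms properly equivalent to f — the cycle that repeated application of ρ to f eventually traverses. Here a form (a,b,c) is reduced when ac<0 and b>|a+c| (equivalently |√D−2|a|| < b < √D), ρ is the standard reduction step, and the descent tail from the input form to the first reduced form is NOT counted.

D = 2044, ⌊√D⌋ = 45
descent: ρ → (15,22,-26)  [lands on river]
river: ρ → (-26,30,11)
river: ρ → (11,36,-17)
river: ρ → (-17,32,15)
river: ρ → (15,28,-21)
river: ρ → (-21,14,22)
river: ρ → (22,30,-13)
river: ρ → (-13,22,30)
river: ρ → (30,38,-5)
river: ρ → (-5,42,14)
river: ρ → (14,42,-5)
river: ρ → (-5,38,30)
river: ρ → (30,22,-13)
river: ρ → (-13,30,22)
river: ρ → (22,14,-21)
river: ρ → (-21,28,15)
river: ρ → (15,32,-17)
river: ρ → (-17,36,11)
river: ρ → (11,30,-26)
river: ρ → (-26,22,15)
river: ρ → (15,38,-10)
river: ρ → (-10,42,7)
river: ρ → (7,42,-10)
river: ρ → (-10,38,15)
ρ-cycle length = 24 (tail of 1 descent step not counted)

24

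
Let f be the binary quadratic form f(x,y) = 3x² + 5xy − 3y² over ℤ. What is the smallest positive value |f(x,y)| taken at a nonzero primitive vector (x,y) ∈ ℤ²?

river: ρ → (-3,7,1)
river: ρ → (1,7,-3)
river: ρ → (-3,5,3)
river: ρ → (3,7,-1)
river: ρ → (-1,7,3)
river: ρ → (3,5,-3)
closes: descent 0, river 6
min |a| on river = 1

1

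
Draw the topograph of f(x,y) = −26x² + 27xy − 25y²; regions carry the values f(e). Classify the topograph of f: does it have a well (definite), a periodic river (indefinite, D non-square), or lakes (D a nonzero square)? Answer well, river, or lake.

D = b²−4ac = 27² − 4·(-26)·(-25) = -1871
D < 0 ⇒ definite ⇒ every region one sign ⇒ single well

well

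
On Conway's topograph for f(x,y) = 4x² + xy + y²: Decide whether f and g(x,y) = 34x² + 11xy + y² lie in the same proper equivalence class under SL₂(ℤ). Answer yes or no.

D₁ = -15, D₂ = -15
f: flip: (4,1,1)→(1,-1,4)
f: translate: b→1 (≡-1 mod 2), so (1,-1,4)→(1,1,4)
f: reduced (well bottom): (1,1,4) with a≤c, −a<b≤a
g: flip: (34,11,1)→(1,-11,34)
g: translate: b→1 (≡-11 mod 2), so (1,-11,34)→(1,1,4)
g: reduced (well bottom): (1,1,4) with a≤c, −a<b≤a
reduced forms (1, 1, 4) vs (1, 1, 4) ⇒ equivalent

yes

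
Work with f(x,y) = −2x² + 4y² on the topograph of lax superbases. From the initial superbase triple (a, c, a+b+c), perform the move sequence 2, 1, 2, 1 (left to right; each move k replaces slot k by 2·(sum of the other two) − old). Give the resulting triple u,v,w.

start (-2,4,2) = (f(1,0),f(0,1),f(1,1))
replace slot 2: 2·((-2)+2) − 4 = -4 → (-2,-4,2)
replace slot 1: 2·((-4)+2) − (-2) = -2 → (-2,-4,2)
replace slot 2: 2·((-2)+2) − (-4) = 4 → (-2,4,2)
replace slot 1: 2·(4+2) − (-2) = 14 → (14,4,2)

14,4,2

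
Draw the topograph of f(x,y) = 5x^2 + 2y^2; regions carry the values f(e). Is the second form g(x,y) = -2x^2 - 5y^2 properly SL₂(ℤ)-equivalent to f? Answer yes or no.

D₁ = -40, D₂ = -40
f: flip: (5,0,2)→(2,0,5)
f: reduced (well bottom): (2,0,5) with a≤c, −a<b≤a
g is negative-definite; reduce −g:
−g: reduced (well bottom): (2,0,5) with a≤c, −a<b≤a
flip sign back: reduced form of g is (-2,0,-5)
reduced forms (2, 0, 5) vs (-2, 0, -5) ⇒ inequivalent

no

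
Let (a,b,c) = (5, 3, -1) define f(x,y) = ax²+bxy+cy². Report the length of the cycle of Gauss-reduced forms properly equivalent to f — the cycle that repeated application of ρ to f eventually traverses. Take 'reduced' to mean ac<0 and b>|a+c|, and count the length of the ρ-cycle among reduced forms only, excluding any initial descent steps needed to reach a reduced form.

D = 29, ⌊√D⌋ = 5
descent: ρ → (-1,5,1)  [lands on river]
river: ρ → (1,5,-1)
ρ-cycle length = 2 (tail of 1 descent step not counted)

2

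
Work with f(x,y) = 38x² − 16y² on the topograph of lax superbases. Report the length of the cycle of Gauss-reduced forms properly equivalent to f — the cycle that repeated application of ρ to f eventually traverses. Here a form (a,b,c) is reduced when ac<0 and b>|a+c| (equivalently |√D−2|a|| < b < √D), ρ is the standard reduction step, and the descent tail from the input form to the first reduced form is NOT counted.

D = 2432, ⌊√D⌋ = 49
descent: ρ → (-16,32,22)  [lands on river]
river: ρ → (22,12,-26)
river: ρ → (-26,40,8)
river: ρ → (8,40,-26)
river: ρ → (-26,12,22)
river: ρ → (22,32,-16)
ρ-cycle length = 6 (tail of 1 descent step not counted)

6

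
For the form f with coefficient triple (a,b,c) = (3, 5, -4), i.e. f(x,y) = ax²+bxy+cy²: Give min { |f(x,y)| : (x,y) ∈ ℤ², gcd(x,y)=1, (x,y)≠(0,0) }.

river: ρ → (-4,3,4)
river: ρ → (4,5,-3)
river: ρ → (-3,7,2)
river: ρ → (2,5,-6)
river: ρ → (-6,7,1)
river: ρ → (1,7,-6)
river: ρ → (-6,5,2)
river: ρ → (2,7,-3)
river: ρ → (-3,5,4)
river: ρ → (4,3,-4)
river: ρ → (-4,5,3)
river: ρ → (3,7,-2)
river: ρ → (-2,5,6)
river: ρ → (6,7,-1)
river: ρ → (-1,7,6)
river: ρ → (6,5,-2)
river: ρ → (-2,7,3)
river: ρ → (3,5,-4)
closes: descent 0, river 18
min |a| on river = 1

1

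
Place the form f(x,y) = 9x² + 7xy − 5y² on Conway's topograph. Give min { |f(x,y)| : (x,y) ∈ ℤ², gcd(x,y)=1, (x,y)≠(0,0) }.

river: ρ → (-5,13,3)
river: ρ → (3,11,-9)
river: ρ → (-9,7,5)
river: ρ → (5,13,-3)
river: ρ → (-3,11,9)
river: ρ → (9,7,-5)
closes: descent 0, river 6
min |a| on river = 3

3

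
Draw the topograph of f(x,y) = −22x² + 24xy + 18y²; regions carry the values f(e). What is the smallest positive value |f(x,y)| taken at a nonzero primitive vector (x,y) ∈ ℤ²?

river: ρ → (18,12,-28)
river: ρ → (-28,44,2)
river: ρ → (2,44,-28)
river: ρ → (-28,12,18)
river: ρ → (18,24,-22)
river: ρ → (-22,20,20)
river: ρ → (20,20,-22)
river: ρ → (-22,24,18)
closes: descent 0, river 8
min |a| on river = 2

2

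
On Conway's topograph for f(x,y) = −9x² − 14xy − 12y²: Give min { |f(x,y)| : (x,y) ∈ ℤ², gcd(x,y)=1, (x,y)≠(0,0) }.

translate: b→-4 (≡14 mod 18), so (9,14,12)→(9,-4,7)
flip: (9,-4,7)→(7,4,9)
reduced (well bottom): (7,4,9) with a≤c, −a<b≤a
well minimum |f| = |-7| = 7 (negative-definite)

7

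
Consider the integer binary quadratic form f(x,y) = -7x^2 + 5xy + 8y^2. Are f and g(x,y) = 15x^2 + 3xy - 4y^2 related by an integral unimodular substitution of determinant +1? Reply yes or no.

D₁ = 249, D₂ = 249
river cycle of f (length 16): (8, 11, -4), (-4, 13, 5), (5, 7, -10), (-10, 13, 2), (2, 15, -3), (-3, 15, 2), (2, 13, -10), (-10, 7, 5), (5, 13, -4), (-4, 11, 8), … (6 more)
river cycle of g (length 16): (-4, 13, 5), (5, 7, -10), (-10, 13, 2), (2, 15, -3), (-3, 15, 2), (2, 13, -10), (-10, 7, 5), (5, 13, -4), (-4, 11, 8), (8, 5, -7), … (6 more)
cycles coincide ⇒ equivalent

yes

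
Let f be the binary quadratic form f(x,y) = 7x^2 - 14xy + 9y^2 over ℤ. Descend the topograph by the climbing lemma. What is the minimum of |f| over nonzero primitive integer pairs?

translate: b→0 (≡-14 mod 14), so (7,-14,9)→(7,0,2)
flip: (7,0,2)→(2,0,7)
reduced (well bottom): (2,0,7) with a≤c, −a<b≤a
well minimum = a = 2

2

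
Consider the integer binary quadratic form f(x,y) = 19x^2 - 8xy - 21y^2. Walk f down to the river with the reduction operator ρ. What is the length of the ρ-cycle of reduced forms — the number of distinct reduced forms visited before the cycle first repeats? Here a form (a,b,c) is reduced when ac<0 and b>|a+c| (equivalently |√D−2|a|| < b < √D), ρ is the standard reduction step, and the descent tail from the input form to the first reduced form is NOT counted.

D = 1660, ⌊√D⌋ = 40
descent: ρ → (-21,8,19)  [lands on river]
river: ρ → (19,30,-10)
river: ρ → (-10,30,19)
river: ρ → (19,8,-21)
river: ρ → (-21,34,6)
river: ρ → (6,38,-9)
river: ρ → (-9,34,14)
river: ρ → (14,22,-21)
river: ρ → (-21,20,15)
river: ρ → (15,40,-1)
river: ρ → (-1,40,15)
river: ρ → (15,20,-21)
river: ρ → (-21,22,14)
river: ρ → (14,34,-9)
river: ρ → (-9,38,6)
river: ρ → (6,34,-21)
ρ-cycle length = 16 (tail of 1 descent step not counted)

16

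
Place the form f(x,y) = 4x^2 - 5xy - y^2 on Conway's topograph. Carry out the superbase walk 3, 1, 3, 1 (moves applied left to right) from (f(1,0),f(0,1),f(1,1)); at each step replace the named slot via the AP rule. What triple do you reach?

start (4,-1,-2) = (f(1,0),f(0,1),f(1,1))
replace slot 3: 2·(4+(-1)) − (-2) = 8 → (4,-1,8)
replace slot 1: 2·((-1)+8) − 4 = 10 → (10,-1,8)
replace slot 3: 2·(10+(-1)) − 8 = 10 → (10,-1,10)
replace slot 1: 2·((-1)+10) − 10 = 8 → (8,-1,10)

8,-1,10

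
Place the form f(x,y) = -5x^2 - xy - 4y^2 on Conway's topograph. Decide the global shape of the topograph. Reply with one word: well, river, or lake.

D = b²−4ac = (-1)² − 4·(-5)·(-4) = -79
D < 0 ⇒ definite ⇒ every region one sign ⇒ single well

well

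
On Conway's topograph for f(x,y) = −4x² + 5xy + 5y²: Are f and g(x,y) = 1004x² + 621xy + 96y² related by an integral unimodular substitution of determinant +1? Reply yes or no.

D₁ = 105, D₂ = 105
river cycle of f (length 6): (5, 5, -4), (-4, 3, 6), (6, 9, -1), (-1, 9, 6), (6, 3, -4), (-4, 5, 5)
river cycle of g (length 6): (5, 5, -4), (-4, 3, 6), (6, 9, -1), (-1, 9, 6), (6, 3, -4), (-4, 5, 5)
cycles coincide ⇒ equivalent

yes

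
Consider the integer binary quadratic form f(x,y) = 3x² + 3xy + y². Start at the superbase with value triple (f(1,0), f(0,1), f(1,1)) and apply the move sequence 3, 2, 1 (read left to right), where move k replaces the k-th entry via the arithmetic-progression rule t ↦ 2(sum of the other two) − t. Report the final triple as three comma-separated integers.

start (3,1,7) = (f(1,0),f(0,1),f(1,1))
replace slot 3: 2·(3+1) − 7 = 1 → (3,1,1)
replace slot 2: 2·(3+1) − 1 = 7 → (3,7,1)
replace slot 1: 2·(7+1) − 3 = 13 → (13,7,1)

13,7,1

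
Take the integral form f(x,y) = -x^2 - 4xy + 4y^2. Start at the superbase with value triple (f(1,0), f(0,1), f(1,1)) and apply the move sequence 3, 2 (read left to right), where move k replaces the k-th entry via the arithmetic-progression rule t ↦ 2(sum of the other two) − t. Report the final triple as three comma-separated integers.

start (-1,4,-1) = (f(1,0),f(0,1),f(1,1))
replace slot 3: 2·((-1)+4) − (-1) = 7 → (-1,4,7)
replace slot 2: 2·((-1)+7) − 4 = 8 → (-1,8,7)

-1,8,7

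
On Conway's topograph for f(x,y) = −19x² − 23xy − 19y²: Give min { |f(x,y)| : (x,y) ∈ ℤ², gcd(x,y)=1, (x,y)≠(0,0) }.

translate: b→-15 (≡23 mod 38), so (19,23,19)→(19,-15,15)
flip: (19,-15,15)→(15,15,19)
reduced (well bottom): (15,15,19) with a≤c, −a<b≤a
well minimum |f| = |-15| = 15 (negative-definite)

15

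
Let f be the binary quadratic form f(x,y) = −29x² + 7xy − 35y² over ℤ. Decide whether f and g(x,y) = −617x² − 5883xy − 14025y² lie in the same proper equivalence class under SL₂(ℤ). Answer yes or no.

D₁ = -4011, D₂ = -4011
f is negative-definite; reduce −f:
−f: reduced (well bottom): (29,-7,35) with a≤c, −a<b≤a
flip sign back: reduced form of f is (-29,7,-35)
g is negative-definite; reduce −g:
−g: translate: b→-287 (≡5883 mod 1234), so (617,5883,14025)→(617,-287,35)
−g: flip: (617,-287,35)→(35,287,617)
−g: translate: b→7 (≡287 mod 70), so (35,287,617)→(35,7,29)
−g: flip: (35,7,29)→(29,-7,35)
−g: reduced (well bottom): (29,-7,35) with a≤c, −a<b≤a
flip sign back: reduced form of g is (-29,7,-35)
reduced forms (-29, 7, -35) vs (-29, 7, -35) ⇒ equivalent

yes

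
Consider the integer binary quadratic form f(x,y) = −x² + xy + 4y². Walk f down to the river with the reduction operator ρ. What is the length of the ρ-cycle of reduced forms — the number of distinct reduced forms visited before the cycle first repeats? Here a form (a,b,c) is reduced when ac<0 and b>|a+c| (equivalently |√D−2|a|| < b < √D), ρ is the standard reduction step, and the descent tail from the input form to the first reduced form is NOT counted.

D = 17, ⌊√D⌋ = 4
descent: ρ → (4,-1,-1)
descent: ρ → (-1,3,2)  [lands on river]
river: ρ → (2,1,-2)
river: ρ → (-2,3,1)
river: ρ → (1,3,-2)
river: ρ → (-2,1,2)
river: ρ → (2,3,-1)
ρ-cycle length = 6 (tail of 2 descent steps not counted)

6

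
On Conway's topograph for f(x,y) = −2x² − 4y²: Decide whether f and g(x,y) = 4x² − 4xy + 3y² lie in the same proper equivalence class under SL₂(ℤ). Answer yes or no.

D₁ = -32, D₂ = -32
f is negative-definite; reduce −f:
−f: reduced (well bottom): (2,0,4) with a≤c, −a<b≤a
flip sign back: reduced form of f is (-2,0,-4)
g: translate: b→4 (≡-4 mod 8), so (4,-4,3)→(4,4,3)
g: flip: (4,4,3)→(3,-4,4)
g: translate: b→2 (≡-4 mod 6), so (3,-4,4)→(3,2,3)
g: reduced (well bottom): (3,2,3) with a≤c, −a<b≤a
reduced forms (-2, 0, -4) vs (3, 2, 3) ⇒ inequivalent

no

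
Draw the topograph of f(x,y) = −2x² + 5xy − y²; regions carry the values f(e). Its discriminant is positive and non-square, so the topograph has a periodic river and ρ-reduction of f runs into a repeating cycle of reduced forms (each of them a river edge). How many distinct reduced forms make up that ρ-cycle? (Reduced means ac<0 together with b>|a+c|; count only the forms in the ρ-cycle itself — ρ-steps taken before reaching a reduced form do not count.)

D = 17, ⌊√D⌋ = 4
descent: ρ → (-1,3,2)  [lands on river]
river: ρ → (2,1,-2)
river: ρ → (-2,3,1)
river: ρ → (1,3,-2)
river: ρ → (-2,1,2)
river: ρ → (2,3,-1)
ρ-cycle length = 6 (tail of 1 descent step not counted)

6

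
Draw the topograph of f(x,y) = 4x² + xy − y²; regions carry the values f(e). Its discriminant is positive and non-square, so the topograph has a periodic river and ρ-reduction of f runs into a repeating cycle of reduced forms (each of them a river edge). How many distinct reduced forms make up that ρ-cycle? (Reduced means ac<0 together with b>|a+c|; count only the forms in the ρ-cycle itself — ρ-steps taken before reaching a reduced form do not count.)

D = 17, ⌊√D⌋ = 4
descent: ρ → (-1,3,2)  [lands on river]
river: ρ → (2,1,-2)
river: ρ → (-2,3,1)
river: ρ → (1,3,-2)
river: ρ → (-2,1,2)
river: ρ → (2,3,-1)
ρ-cycle length = 6 (tail of 1 descent step not counted)

6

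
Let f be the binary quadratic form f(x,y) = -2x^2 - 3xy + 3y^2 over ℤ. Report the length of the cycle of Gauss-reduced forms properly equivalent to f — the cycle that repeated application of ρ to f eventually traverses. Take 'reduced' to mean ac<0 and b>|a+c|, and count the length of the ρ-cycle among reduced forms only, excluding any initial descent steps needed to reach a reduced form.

D = 33, ⌊√D⌋ = 5
descent: ρ → (3,3,-2)  [lands on river]
river: ρ → (-2,5,1)
river: ρ → (1,5,-2)
river: ρ → (-2,3,3)
ρ-cycle length = 4 (tail of 1 descent step not counted)

4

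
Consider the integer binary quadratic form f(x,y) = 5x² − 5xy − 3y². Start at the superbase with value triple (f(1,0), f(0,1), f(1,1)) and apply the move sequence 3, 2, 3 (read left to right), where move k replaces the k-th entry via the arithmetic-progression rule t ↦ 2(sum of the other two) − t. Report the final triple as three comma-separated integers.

start (5,-3,-3) = (f(1,0),f(0,1),f(1,1))
replace slot 3: 2·(5+(-3)) − (-3) = 7 → (5,-3,7)
replace slot 2: 2·(5+7) − (-3) = 27 → (5,27,7)
replace slot 3: 2·(5+27) − 7 = 57 → (5,27,57)

5,27,57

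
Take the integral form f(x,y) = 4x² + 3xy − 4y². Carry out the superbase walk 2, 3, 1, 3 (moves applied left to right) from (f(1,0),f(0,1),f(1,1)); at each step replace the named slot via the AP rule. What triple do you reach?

start (4,-4,3) = (f(1,0),f(0,1),f(1,1))
replace slot 2: 2·(4+3) − (-4) = 18 → (4,18,3)
replace slot 3: 2·(4+18) − 3 = 41 → (4,18,41)
replace slot 1: 2·(18+41) − 4 = 114 → (114,18,41)
replace slot 3: 2·(114+18) − 41 = 223 → (114,18,223)

114,18,223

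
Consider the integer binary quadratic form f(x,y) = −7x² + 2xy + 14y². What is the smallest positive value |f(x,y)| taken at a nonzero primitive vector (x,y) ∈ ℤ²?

descent: ρ → (14,-2,-7)
descent: ρ → (-7,16,5)  [lands on river]
river: ρ → (5,14,-10)
river: ρ → (-10,6,9)
river: ρ → (9,12,-7)
closes: descent 2, river 4
min |a| on river = 5

5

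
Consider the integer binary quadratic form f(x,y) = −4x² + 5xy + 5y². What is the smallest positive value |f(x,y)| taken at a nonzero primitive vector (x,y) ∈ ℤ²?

river: ρ → (5,5,-4)
river: ρ → (-4,3,6)
river: ρ → (6,9,-1)
river: ρ → (-1,9,6)
river: ρ → (6,3,-4)
river: ρ → (-4,5,5)
closes: descent 0, river 6
min |a| on river = 1

1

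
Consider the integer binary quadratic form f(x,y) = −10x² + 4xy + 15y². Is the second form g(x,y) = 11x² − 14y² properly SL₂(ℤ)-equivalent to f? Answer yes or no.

D₁ = 616, D₂ = 616
river cycle of f (length 10): (-10, 24, 1), (1, 24, -10), (-10, 16, 9), (9, 20, -6), (-6, 16, 15), (15, 14, -7), (-7, 14, 15), (15, 16, -6), (-6, 20, 9), (9, 16, -10)
river cycle of g (length 8): (11, 22, -3), (-3, 20, 18), (18, 16, -5), (-5, 24, 2), (2, 24, -5), (-5, 16, 18), (18, 20, -3), (-3, 22, 11)
cycles differ ⇒ inequivalent

no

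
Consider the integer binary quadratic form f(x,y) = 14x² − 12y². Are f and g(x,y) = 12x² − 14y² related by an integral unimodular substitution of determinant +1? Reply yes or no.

D₁ = 672, D₂ = 672
river cycle of f (length 2): (-12, 24, 2), (2, 24, -12)
river cycle of g (length 2): (12, 24, -2), (-2, 24, 12)
cycles differ ⇒ inequivalent

no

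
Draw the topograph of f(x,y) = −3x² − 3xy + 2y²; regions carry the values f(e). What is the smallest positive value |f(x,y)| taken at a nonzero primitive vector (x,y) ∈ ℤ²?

descent: ρ → (2,3,-3)  [lands on river]
river: ρ → (-3,3,2)
river: ρ → (2,5,-1)
river: ρ → (-1,5,2)
closes: descent 1, river 4
min |a| on river = 1

1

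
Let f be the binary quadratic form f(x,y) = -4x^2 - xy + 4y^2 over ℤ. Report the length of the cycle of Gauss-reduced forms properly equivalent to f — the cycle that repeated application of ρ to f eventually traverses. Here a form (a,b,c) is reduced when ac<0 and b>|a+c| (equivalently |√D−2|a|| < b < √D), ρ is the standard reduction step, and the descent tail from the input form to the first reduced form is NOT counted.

D = 65, ⌊√D⌋ = 8
descent: ρ → (4,1,-4)  [lands on river]
river: ρ → (-4,7,1)
river: ρ → (1,7,-4)
river: ρ → (-4,1,4)
river: ρ → (4,7,-1)
river: ρ → (-1,7,4)
ρ-cycle length = 6 (tail of 1 descent step not counted)

6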